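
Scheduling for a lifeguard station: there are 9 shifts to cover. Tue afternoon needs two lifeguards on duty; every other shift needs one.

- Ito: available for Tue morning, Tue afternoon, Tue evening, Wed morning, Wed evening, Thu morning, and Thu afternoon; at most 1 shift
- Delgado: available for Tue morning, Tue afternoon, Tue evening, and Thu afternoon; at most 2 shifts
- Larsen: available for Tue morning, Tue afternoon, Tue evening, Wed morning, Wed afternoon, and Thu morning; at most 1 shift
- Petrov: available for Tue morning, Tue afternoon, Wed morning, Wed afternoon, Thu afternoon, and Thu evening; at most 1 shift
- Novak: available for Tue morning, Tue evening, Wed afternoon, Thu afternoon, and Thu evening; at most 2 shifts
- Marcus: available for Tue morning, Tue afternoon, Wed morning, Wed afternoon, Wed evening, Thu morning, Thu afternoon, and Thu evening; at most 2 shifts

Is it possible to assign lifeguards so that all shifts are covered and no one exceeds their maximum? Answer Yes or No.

Total capacity is 1+2+1+1+2+2 = 9 but 10 worker-slots are needed — infeasible.

No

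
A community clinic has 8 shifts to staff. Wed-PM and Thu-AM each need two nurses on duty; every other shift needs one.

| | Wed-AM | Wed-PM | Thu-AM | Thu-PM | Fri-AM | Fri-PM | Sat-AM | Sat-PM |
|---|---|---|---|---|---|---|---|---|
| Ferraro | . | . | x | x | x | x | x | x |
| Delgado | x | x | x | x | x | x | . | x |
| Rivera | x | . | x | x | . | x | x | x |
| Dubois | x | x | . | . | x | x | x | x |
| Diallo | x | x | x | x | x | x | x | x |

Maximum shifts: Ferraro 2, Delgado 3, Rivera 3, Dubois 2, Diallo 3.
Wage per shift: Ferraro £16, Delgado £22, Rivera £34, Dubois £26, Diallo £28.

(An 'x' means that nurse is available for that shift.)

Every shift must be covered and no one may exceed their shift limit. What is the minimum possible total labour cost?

Picking the cheapest available nurse for each shift independently would cost £188, but that ignores the shift limits.
An optimal schedule: Wed-AM→Delgado, Wed-PM→Delgado+Dubois, Thu-AM→Delgado+Diallo, Thu-PM→Ferraro, Fri-AM→Ferraro, Fri-PM→Diallo, Sat-AM→Dubois, Sat-PM→Diallo.
Total: 22 + 22 + 26 + 22 + 28 + 16 + 16 + 28 + 26 + 28 = £234.

£234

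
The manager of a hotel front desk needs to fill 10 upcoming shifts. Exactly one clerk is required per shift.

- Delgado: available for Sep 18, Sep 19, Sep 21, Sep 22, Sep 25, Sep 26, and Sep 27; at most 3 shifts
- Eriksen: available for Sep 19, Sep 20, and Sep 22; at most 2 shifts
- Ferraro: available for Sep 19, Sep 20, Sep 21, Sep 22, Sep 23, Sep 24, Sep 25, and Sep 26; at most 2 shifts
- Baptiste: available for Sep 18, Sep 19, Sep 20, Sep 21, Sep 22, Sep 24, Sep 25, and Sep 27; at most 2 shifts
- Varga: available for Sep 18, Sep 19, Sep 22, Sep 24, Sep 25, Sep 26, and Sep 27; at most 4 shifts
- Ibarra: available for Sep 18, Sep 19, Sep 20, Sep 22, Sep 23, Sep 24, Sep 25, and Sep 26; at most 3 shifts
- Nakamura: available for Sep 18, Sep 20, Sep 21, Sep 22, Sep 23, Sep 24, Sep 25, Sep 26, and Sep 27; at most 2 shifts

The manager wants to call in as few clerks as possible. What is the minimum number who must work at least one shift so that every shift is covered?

3

10 slots to fill and no one can take more than 4, so at least ⌈10/4⌉ = 3 clerks are needed.
Delgado, Varga, and Ibarra alone can cover everything: Sep 18→Delgado, Sep 19→Varga, Sep 20→Ibarra, Sep 21→Delgado, Sep 22→Varga, Sep 23→Ibarra, Sep 24→Varga, Sep 25→Varga, Sep 26→Ibarra, Sep 27→Delgado.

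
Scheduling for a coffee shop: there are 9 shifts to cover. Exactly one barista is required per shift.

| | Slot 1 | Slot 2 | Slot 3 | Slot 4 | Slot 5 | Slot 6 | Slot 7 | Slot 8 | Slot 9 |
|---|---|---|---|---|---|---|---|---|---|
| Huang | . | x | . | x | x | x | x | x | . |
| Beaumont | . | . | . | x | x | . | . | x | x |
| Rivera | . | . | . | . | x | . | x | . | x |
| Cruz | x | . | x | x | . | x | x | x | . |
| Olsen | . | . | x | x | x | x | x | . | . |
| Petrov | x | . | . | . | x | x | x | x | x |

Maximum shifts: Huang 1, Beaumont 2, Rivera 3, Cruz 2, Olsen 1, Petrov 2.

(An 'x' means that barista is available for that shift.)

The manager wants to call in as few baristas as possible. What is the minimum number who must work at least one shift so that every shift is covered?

5

9 slots to fill and no one can take more than 3, so at least ⌈9/3⌉ = 3 baristas are needed.
No set of 4 baristas can cover every shift (each such set leaves at least one shift with no one available or exceeds a cap).
Huang, Beaumont, Rivera, Cruz, and Olsen alone can cover everything: Slot 1→Cruz, Slot 2→Huang, Slot 3→Cruz, Slot 4→Beaumont, Slot 5→Rivera, Slot 6→Olsen, Slot 7→Rivera, Slot 8→Beaumont, Slot 9→Rivera.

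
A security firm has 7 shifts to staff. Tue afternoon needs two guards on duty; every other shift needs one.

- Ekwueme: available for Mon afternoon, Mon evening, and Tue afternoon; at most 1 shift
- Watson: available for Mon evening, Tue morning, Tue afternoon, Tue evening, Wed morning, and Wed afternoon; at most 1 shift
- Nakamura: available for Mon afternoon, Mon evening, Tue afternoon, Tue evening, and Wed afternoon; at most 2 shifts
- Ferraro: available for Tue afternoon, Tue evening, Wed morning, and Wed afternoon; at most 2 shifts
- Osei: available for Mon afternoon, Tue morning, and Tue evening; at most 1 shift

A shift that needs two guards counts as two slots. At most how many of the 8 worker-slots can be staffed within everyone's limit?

7

Total capacity across all guards is 1+1+2+2+1 = 7, and 8 slots are needed, so at most 7 can be filled.
An assignment achieving 7: Mon afternoon→Ekwueme, Mon evening→Nakamura, Tue morning→Watson, Tue afternoon→Ferraro, Tue evening→Osei, Wed morning→Ferraro, Wed afternoon→Nakamura.
Loads: Ekwueme 1/1, Watson 1/1, Nakamura 2/2, Ferraro 2/2, Osei 1/1.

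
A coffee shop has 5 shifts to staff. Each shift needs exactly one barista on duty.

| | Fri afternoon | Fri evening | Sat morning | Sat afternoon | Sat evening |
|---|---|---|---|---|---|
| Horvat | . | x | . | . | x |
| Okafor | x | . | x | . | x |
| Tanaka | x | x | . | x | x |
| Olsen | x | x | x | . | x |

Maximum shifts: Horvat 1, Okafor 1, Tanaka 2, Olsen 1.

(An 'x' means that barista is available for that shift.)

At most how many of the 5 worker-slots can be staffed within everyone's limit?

Total capacity across all baristas is 1+1+2+1 = 5, and 5 slots are needed, so at most 5 can be filled.
An assignment achieving 5: Fri afternoon→Tanaka, Fri evening→Horvat, Sat morning→Okafor, Sat afternoon→Tanaka, Sat evening→Olsen.
Loads: Horvat 1/1, Okafor 1/1, Tanaka 2/2, Olsen 1/1.

5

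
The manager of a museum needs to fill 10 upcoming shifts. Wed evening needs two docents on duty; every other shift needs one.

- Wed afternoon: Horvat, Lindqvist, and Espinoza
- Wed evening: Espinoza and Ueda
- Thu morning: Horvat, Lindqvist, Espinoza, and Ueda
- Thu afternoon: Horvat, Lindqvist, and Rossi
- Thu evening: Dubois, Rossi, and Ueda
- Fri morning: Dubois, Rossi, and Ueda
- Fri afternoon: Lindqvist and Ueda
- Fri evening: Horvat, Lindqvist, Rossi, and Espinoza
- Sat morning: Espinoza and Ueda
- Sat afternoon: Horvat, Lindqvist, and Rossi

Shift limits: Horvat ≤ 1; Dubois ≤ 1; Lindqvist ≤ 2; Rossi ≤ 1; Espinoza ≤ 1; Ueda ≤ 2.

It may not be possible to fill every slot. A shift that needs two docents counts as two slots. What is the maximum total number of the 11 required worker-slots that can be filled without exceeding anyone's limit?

Total capacity across all docents is 1+1+2+1+1+2 = 8, and 11 slots are needed, so at most 8 can be filled.
An assignment achieving 8: Wed afternoon→Horvat, Wed evening→Espinoza+Ueda, Thu afternoon→Lindqvist, Thu evening→Dubois, Fri morning→Rossi, Fri afternoon→Lindqvist, Sat morning→Ueda.
Loads: Horvat 1/1, Dubois 1/1, Lindqvist 2/2, Rossi 1/1, Espinoza 1/1, Ueda 2/2.

8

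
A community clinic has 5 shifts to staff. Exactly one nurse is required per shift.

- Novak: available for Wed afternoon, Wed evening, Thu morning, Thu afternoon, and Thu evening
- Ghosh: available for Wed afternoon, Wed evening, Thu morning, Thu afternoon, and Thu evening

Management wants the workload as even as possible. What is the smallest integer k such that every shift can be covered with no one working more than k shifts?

3

With 2 nurses and 5 worker-slots to fill, someone must work at least ⌈5/2⌉ = 3 shifts, so k ≥ 3.
k = 3 works: Wed afternoon→Novak, Wed evening→Novak, Thu morning→Novak, Thu afternoon→Ghosh, Thu evening→Ghosh.
Loads: Novak 3, Ghosh 2 — all ≤ 3.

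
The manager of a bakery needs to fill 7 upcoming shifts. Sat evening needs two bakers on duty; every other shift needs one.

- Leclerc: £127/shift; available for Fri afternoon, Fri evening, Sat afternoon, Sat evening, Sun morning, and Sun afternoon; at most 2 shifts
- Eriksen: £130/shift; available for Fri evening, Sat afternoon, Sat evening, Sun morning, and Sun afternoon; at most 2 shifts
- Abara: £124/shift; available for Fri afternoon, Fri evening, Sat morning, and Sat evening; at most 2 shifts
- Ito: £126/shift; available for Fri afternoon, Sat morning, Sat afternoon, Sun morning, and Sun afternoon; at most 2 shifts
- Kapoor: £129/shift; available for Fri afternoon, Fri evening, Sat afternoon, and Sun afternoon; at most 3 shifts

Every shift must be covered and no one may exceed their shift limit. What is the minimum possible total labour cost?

Picking the cheapest available baker for each shift independently would cost £1001, but that ignores the shift limits.
An optimal schedule: Fri afternoon→Ito, Fri evening→Leclerc, Sat morning→Abara, Sat afternoon→Kapoor, Sat evening→Abara+Leclerc, Sun morning→Ito, Sun afternoon→Kapoor.
Total: 126 + 127 + 124 + 129 + 124 + 127 + 126 + 129 = £1012.

£1012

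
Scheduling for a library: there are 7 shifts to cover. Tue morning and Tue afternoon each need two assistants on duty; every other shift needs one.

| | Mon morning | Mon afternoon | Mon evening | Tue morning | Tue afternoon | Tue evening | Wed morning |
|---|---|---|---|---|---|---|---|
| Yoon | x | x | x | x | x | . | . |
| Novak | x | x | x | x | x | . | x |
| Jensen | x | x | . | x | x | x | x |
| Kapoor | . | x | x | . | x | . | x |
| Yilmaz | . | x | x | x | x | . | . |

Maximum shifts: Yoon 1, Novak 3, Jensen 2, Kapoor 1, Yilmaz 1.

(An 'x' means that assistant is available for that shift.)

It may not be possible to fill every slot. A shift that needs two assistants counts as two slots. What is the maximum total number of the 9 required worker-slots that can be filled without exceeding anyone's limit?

8

Total capacity across all assistants is 1+3+2+1+1 = 8, and 9 slots are needed, so at most 8 can be filled.
An assignment achieving 8: Mon morning→Yoon, Mon afternoon→Kapoor, Mon evening→Novak, Tue morning→Novak+Jensen, Tue afternoon→Yilmaz, Tue evening→Jensen, Wed morning→Novak.
Loads: Yoon 1/1, Novak 3/3, Jensen 2/2, Kapoor 1/1, Yilmaz 1/1.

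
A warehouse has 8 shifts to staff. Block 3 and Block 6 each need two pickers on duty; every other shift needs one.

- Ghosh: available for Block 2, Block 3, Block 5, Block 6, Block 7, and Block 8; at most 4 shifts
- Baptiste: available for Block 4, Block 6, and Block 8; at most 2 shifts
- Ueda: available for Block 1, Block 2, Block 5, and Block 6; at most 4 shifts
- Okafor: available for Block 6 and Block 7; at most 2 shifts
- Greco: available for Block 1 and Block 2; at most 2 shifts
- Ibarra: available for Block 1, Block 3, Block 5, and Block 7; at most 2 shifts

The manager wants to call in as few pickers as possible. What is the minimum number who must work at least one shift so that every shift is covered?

10 slots to fill and no one can take more than 4, so at least ⌈10/4⌉ = 3 pickers are needed.
No set of 3 pickers can cover every shift (each such set leaves at least one shift with no one available or exceeds a cap).
Ghosh, Baptiste, Ueda, and Ibarra alone can cover everything: Block 1→Ueda, Block 2→Ghosh, Block 3→Ghosh+Ibarra, Block 4→Baptiste, Block 5→Ueda, Block 6→Baptiste+Ueda, Block 7→Ghosh, Block 8→Ghosh.

4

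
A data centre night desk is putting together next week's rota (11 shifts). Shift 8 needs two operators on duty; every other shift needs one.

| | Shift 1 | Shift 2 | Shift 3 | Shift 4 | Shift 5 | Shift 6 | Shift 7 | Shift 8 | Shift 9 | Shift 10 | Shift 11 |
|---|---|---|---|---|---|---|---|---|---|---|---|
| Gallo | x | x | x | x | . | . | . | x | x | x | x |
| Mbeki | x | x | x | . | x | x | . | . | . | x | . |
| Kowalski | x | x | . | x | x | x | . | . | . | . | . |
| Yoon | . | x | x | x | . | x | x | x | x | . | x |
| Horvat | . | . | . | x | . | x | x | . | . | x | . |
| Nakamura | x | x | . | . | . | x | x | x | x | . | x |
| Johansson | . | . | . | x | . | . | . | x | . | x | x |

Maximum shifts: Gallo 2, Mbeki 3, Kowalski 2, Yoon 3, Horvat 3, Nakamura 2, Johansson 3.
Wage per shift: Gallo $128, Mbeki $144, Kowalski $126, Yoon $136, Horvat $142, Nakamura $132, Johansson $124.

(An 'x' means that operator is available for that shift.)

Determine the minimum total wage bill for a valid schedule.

Picking the cheapest available operator for each shift independently would cost $1516, but that ignores the shift limits.
An optimal schedule: Shift 1→Kowalski, Shift 2→Nakamura, Shift 3→Gallo, Shift 4→Yoon, Shift 5→Kowalski, Shift 6→Yoon, Shift 7→Nakamura, Shift 8→Johansson+Yoon, Shift 9→Gallo, Shift 10→Johansson, Shift 11→Johansson.
Total: 126 + 132 + 128 + 136 + 126 + 136 + 132 + 124 + 136 + 128 + 124 + 124 = $1552.

$1552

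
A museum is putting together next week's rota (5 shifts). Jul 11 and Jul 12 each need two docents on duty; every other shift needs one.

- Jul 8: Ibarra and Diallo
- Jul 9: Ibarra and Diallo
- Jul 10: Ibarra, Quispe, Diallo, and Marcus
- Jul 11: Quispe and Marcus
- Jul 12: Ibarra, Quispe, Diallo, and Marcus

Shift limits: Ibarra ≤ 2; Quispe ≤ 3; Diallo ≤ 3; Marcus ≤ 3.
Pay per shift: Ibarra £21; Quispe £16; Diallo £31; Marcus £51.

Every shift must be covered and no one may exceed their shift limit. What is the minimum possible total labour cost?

Jul 11 can only be covered by Quispe and Marcus, so that assignment is forced.
Picking the cheapest available docent for each shift independently would cost £162, but that ignores the shift limits.
An optimal schedule: Jul 8→Ibarra, Jul 9→Ibarra, Jul 10→Quispe, Jul 11→Quispe+Marcus, Jul 12→Quispe+Diallo.
Total: 21 + 21 + 16 + 16 + 51 + 16 + 31 = £172.

£172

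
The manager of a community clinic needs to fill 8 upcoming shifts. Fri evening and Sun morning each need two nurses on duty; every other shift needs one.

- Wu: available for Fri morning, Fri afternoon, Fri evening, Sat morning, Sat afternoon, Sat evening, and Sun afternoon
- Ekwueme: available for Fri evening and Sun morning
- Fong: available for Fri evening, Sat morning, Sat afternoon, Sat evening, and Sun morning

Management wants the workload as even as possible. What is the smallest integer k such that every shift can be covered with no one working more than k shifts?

4

With 3 nurses and 10 worker-slots to fill, someone must work at least ⌈10/3⌉ = 4 shifts, so k ≥ 4.
k = 4 works: Fri morning→Wu, Fri afternoon→Wu, Fri evening→Ekwueme+Fong, Sat morning→Wu, Sat afternoon→Fong, Sat evening→Fong, Sun morning→Ekwueme+Fong, Sun afternoon→Wu.
Loads: Wu 4, Ekwueme 2, Fong 4 — all ≤ 4.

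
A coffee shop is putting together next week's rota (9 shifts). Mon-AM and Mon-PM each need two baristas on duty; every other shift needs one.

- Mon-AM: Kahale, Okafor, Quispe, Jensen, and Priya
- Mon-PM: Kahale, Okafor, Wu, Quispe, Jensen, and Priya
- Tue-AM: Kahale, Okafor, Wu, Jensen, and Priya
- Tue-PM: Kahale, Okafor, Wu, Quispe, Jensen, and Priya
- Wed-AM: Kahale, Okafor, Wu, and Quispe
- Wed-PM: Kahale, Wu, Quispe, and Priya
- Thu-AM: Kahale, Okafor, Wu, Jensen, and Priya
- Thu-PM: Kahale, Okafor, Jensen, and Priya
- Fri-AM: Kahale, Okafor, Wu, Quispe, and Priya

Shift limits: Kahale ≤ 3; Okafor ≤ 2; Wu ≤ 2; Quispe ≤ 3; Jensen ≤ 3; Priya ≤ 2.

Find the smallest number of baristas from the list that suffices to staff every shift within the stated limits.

4

11 slots to fill and no one can take more than 3, so at least ⌈11/3⌉ = 4 baristas are needed.
Kahale, Okafor, Quispe, and Jensen alone can cover everything: Mon-AM→Quispe+Jensen, Mon-PM→Quispe+Jensen, Tue-AM→Kahale, Tue-PM→Jensen, Wed-AM→Kahale, Wed-PM→Kahale, Thu-AM→Okafor, Thu-PM→Okafor, Fri-AM→Quispe.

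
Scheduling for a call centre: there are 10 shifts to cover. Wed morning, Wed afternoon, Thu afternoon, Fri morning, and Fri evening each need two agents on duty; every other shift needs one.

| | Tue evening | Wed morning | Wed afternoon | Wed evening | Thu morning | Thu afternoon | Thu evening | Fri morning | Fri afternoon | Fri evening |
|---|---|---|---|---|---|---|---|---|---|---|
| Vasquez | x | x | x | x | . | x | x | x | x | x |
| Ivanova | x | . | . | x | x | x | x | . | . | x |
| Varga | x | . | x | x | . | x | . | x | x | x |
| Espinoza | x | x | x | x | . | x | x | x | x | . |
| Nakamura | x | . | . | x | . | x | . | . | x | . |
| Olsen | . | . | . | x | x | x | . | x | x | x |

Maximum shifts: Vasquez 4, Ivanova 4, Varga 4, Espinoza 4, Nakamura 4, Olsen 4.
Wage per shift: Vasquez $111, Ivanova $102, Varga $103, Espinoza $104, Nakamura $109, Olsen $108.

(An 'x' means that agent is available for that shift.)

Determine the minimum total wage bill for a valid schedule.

$1563

Wed morning can only be covered by Vasquez and Espinoza, so that assignment is forced.
Picking the cheapest available agent for each shift independently would cost $1550, but that ignores the shift limits.
An optimal schedule: Tue evening→Ivanova, Wed morning→Espinoza+Vasquez, Wed afternoon→Varga+Espinoza, Wed evening→Ivanova, Thu morning→Ivanova, Thu afternoon→Espinoza+Olsen, Thu evening→Ivanova, Fri morning→Varga+Espinoza, Fri afternoon→Varga, Fri evening→Varga+Olsen.
Total: 102 + 104 + 111 + 103 + 104 + 102 + 102 + 104 + 108 + 102 + 103 + 104 + 103 + 103 + 108 = $1563.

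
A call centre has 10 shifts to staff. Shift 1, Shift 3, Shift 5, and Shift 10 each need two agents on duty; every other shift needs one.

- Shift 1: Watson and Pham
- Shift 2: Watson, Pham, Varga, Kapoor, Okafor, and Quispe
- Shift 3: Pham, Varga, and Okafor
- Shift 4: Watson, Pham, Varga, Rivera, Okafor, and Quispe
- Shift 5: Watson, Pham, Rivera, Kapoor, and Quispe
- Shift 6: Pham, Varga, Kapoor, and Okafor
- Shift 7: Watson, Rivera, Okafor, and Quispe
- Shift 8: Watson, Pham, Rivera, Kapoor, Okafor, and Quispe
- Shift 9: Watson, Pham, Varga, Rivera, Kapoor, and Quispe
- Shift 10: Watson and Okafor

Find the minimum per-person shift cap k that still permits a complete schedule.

2

With 7 agents and 14 worker-slots to fill, someone must work at least ⌈14/7⌉ = 2 shifts, so k ≥ 2.
k = 2 works: Shift 1→Watson+Pham, Shift 2→Kapoor, Shift 3→Pham+Varga, Shift 4→Rivera, Shift 5→Kapoor+Quispe, Shift 6→Varga, Shift 7→Rivera, Shift 8→Okafor, Shift 9→Quispe, Shift 10→Watson+Okafor.
Loads: Watson 2, Pham 2, Varga 2, Rivera 2, Kapoor 2, Okafor 2, Quispe 2 — all ≤ 2.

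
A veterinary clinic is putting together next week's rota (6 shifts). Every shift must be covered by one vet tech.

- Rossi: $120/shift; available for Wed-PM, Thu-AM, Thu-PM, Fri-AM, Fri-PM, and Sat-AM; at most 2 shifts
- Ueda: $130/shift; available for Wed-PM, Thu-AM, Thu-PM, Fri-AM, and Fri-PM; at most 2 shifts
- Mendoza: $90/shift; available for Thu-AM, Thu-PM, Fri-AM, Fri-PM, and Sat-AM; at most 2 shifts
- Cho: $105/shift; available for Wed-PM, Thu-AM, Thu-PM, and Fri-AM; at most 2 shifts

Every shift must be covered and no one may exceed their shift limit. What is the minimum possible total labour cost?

$630

Picking the cheapest available vet tech for each shift independently would cost $555, but that ignores the shift limits.
An optimal schedule: Wed-PM→Cho, Thu-AM→Cho, Thu-PM→Rossi, Fri-AM→Rossi, Fri-PM→Mendoza, Sat-AM→Mendoza.
Total: 105 + 105 + 120 + 120 + 90 + 90 = $630.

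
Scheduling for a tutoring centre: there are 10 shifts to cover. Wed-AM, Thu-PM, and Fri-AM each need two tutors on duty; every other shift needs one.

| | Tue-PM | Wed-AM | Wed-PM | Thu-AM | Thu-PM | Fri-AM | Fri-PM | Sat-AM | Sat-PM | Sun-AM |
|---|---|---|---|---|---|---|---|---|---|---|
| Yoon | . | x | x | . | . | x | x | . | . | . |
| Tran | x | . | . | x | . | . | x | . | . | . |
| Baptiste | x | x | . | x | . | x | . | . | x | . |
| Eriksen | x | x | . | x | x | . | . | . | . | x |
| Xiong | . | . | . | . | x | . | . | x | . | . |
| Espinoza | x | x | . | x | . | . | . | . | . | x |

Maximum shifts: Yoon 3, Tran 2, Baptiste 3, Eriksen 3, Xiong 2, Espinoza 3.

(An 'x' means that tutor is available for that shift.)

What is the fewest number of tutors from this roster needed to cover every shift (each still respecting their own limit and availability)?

13 slots to fill and no one can take more than 3, so at least ⌈13/3⌉ = 5 tutors are needed.
Yoon, Tran, Baptiste, Eriksen, and Xiong alone can cover everything: Tue-PM→Tran, Wed-AM→Baptiste+Eriksen, Wed-PM→Yoon, Thu-AM→Tran, Thu-PM→Eriksen+Xiong, Fri-AM→Yoon+Baptiste, Fri-PM→Yoon, Sat-AM→Xiong, Sat-PM→Baptiste, Sun-AM→Eriksen.

5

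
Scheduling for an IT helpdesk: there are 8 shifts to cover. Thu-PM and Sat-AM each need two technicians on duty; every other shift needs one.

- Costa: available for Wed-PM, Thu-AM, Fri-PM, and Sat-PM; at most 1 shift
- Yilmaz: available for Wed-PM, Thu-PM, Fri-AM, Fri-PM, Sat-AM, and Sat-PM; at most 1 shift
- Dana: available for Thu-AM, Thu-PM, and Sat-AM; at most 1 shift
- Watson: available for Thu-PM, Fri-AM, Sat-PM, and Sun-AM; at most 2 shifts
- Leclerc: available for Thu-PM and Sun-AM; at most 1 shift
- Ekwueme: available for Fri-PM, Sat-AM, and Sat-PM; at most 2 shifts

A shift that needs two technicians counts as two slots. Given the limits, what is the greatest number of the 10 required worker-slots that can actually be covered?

8

Total capacity across all technicians is 1+1+1+2+1+2 = 8, and 10 slots are needed, so at most 8 can be filled.
An assignment achieving 8: Wed-PM→Costa, Thu-AM→Dana, Thu-PM→Watson+Leclerc, Fri-AM→Yilmaz, Fri-PM→Ekwueme, Sat-AM→Ekwueme, Sun-AM→Watson.
Loads: Costa 1/1, Yilmaz 1/1, Dana 1/1, Watson 2/2, Leclerc 1/1, Ekwueme 2/2.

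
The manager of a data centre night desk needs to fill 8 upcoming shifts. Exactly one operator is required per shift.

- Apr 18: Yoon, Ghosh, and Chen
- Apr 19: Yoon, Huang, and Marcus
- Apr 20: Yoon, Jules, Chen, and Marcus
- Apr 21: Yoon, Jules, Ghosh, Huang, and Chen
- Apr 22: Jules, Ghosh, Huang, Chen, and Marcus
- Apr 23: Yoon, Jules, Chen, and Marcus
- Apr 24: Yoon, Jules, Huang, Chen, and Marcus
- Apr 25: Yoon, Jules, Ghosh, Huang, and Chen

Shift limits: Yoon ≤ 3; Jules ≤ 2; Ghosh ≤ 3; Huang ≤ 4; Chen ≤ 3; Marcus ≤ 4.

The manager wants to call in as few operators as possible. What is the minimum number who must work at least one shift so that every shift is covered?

3

8 slots to fill and no one can take more than 4, so at least ⌈8/4⌉ = 2 operators are needed.
No set of 2 operators can cover every shift (each such set leaves at least one shift with no one available or exceeds a cap).
Yoon, Jules, and Ghosh alone can cover everything: Apr 18→Yoon, Apr 19→Yoon, Apr 20→Yoon, Apr 21→Ghosh, Apr 22→Ghosh, Apr 23→Jules, Apr 24→Jules, Apr 25→Ghosh.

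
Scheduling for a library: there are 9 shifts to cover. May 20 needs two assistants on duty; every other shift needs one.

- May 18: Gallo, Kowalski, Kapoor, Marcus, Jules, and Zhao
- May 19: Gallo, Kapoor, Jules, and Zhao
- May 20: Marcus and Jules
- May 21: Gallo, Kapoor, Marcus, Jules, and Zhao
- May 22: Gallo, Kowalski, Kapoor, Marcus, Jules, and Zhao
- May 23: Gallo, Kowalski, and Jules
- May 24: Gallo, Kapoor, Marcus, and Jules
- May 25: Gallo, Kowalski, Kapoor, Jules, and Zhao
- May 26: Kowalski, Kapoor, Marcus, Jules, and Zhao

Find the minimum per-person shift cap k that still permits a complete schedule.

2

With 6 assistants and 10 worker-slots to fill, someone must work at least ⌈10/6⌉ = 2 shifts, so k ≥ 2.
k = 2 works: May 18→Marcus, May 19→Gallo, May 20→Marcus+Jules, May 21→Kapoor, May 22→Jules, May 23→Gallo, May 24→Kapoor, May 25→Kowalski, May 26→Kowalski.
Loads: Gallo 2, Kowalski 2, Kapoor 2, Marcus 2, Jules 2, Zhao 0 — all ≤ 2.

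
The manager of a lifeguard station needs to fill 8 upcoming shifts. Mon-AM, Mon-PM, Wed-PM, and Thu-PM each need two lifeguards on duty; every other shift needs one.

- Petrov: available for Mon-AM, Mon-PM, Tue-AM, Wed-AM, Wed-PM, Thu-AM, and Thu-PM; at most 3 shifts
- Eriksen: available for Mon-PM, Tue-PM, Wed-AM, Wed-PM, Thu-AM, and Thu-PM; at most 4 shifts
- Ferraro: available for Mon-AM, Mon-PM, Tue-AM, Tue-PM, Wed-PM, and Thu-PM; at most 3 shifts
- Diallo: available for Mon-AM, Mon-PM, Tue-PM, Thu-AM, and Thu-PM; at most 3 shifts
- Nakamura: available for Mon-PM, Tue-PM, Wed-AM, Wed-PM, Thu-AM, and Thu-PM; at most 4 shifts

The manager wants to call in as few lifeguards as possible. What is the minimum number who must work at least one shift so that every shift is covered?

12 slots to fill and no one can take more than 4, so at least ⌈12/4⌉ = 3 lifeguards are needed.
Any 3 lifeguards together have capacity at most 4+4+3 = 11 < 12 slots, so 3 can never suffice.
Petrov, Eriksen, Ferraro, and Diallo alone can cover everything: Mon-AM→Petrov+Ferraro, Mon-PM→Eriksen+Diallo, Tue-AM→Petrov, Tue-PM→Eriksen, Wed-AM→Petrov, Wed-PM→Eriksen+Ferraro, Thu-AM→Eriksen, Thu-PM→Ferraro+Diallo.

4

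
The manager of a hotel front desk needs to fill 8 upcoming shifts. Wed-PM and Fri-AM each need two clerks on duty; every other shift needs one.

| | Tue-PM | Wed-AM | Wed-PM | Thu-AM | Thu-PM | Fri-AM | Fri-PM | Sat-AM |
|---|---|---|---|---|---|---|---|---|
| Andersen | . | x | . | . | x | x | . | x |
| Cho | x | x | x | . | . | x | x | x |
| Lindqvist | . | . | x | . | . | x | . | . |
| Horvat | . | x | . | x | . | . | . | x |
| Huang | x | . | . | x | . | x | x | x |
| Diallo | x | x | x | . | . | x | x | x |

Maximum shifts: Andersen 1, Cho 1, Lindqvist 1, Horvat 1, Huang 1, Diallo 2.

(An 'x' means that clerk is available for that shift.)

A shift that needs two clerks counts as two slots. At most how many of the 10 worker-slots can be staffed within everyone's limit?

Total capacity across all clerks is 1+1+1+1+1+2 = 7, and 10 slots are needed, so at most 7 can be filled.
An assignment achieving 7: Tue-PM→Cho, Wed-AM→Diallo, Wed-PM→Lindqvist+Diallo, Thu-AM→Horvat, Thu-PM→Andersen, Fri-PM→Huang.
Loads: Andersen 1/1, Cho 1/1, Lindqvist 1/1, Horvat 1/1, Huang 1/1, Diallo 2/2.

7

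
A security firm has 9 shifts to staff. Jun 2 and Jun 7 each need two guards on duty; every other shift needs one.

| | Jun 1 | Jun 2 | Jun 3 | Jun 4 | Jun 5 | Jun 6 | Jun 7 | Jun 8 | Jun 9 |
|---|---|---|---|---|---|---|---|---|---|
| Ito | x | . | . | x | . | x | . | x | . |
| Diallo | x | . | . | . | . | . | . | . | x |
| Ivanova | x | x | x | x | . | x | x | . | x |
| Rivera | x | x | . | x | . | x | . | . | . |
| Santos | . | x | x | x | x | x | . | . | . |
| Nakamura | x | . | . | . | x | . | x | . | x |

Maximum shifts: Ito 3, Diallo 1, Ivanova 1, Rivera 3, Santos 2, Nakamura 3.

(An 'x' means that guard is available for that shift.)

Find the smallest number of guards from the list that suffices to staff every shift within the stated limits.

11 slots to fill and no one can take more than 3, so at least ⌈11/3⌉ = 4 guards are needed.
Shifts {Jun 2, Jun 7, Jun 8} need 5 slots, but among the guards available for them (Ito, Ivanova, Rivera, Santos, and Nakamura) any 4 together supply at most 4. So 4 guards are not enough.
Ito, Ivanova, Rivera, Santos, and Nakamura alone can cover everything: Jun 1→Ito, Jun 2→Rivera+Santos, Jun 3→Santos, Jun 4→Ito, Jun 5→Nakamura, Jun 6→Rivera, Jun 7→Ivanova+Nakamura, Jun 8→Ito, Jun 9→Nakamura.

5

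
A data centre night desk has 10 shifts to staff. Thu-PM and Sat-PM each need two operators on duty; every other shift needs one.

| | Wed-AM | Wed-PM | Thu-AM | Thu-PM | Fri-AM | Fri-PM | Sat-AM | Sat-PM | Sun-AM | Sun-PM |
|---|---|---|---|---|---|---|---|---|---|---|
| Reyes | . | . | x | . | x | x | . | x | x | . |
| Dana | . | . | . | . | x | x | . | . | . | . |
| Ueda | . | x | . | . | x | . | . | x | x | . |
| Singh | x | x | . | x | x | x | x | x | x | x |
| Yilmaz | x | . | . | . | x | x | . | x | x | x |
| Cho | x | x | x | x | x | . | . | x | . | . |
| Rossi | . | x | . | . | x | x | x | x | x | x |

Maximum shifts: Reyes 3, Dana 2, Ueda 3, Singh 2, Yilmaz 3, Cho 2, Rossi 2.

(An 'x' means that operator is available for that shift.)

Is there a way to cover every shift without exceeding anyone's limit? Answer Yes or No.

Thu-PM can only be covered by Singh and Cho, so that assignment is forced.
One valid schedule: Wed-AM→Yilmaz, Wed-PM→Ueda, Thu-AM→Reyes, Thu-PM→Singh+Cho, Fri-AM→Dana, Fri-PM→Reyes, Sat-AM→Singh, Sat-PM→Ueda+Yilmaz, Sun-AM→Reyes, Sun-PM→Yilmaz.
Loads: Reyes 3/3, Dana 1/2, Ueda 2/3, Singh 2/2, Yilmaz 3/3, Cho 1/2, Rossi 0/2 — all within limits.

Yes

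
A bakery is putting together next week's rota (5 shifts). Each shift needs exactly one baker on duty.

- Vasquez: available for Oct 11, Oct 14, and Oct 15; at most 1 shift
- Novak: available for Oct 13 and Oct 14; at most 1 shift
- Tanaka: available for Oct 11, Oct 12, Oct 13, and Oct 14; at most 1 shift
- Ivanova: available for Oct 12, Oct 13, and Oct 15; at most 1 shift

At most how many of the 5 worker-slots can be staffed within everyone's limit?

Total capacity across all bakers is 1+1+1+1 = 4, and 5 slots are needed, so at most 4 can be filled.
An assignment achieving 4: Oct 11→Vasquez, Oct 12→Tanaka, Oct 13→Novak, Oct 15→Ivanova.
Loads: Vasquez 1/1, Novak 1/1, Tanaka 1/1, Ivanova 1/1.

4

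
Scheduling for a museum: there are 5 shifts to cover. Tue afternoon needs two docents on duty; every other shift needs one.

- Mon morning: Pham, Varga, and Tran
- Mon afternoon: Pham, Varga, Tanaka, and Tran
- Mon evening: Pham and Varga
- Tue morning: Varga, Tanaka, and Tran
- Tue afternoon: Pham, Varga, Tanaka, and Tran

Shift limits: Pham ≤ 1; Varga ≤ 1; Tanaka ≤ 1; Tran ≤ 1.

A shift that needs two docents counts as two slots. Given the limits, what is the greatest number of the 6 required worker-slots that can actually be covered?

4

Total capacity across all docents is 1+1+1+1 = 4, and 6 slots are needed, so at most 4 can be filled.
An assignment achieving 4: Mon morning→Varga, Mon afternoon→Tran, Mon evening→Pham, Tue morning→Tanaka.
Loads: Pham 1/1, Varga 1/1, Tanaka 1/1, Tran 1/1.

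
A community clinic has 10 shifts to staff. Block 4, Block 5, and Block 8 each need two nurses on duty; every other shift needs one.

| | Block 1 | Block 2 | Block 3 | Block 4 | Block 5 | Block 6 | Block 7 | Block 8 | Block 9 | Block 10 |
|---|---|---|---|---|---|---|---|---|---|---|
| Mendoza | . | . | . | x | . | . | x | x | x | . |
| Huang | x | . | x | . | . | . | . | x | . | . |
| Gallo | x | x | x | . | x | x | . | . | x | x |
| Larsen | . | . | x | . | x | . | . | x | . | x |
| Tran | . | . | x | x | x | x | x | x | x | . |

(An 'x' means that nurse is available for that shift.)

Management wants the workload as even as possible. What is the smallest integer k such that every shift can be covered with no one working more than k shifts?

3

With 5 nurses and 13 worker-slots to fill, someone must work at least ⌈13/5⌉ = 3 shifts, so k ≥ 3.
k = 3 works: Block 1→Huang, Block 2→Gallo, Block 3→Huang, Block 4→Mendoza+Tran, Block 5→Larsen+Tran, Block 6→Gallo, Block 7→Mendoza, Block 8→Huang+Larsen, Block 9→Mendoza, Block 10→Gallo.
Loads: Mendoza 3, Huang 3, Gallo 3, Larsen 2, Tran 2 — all ≤ 3.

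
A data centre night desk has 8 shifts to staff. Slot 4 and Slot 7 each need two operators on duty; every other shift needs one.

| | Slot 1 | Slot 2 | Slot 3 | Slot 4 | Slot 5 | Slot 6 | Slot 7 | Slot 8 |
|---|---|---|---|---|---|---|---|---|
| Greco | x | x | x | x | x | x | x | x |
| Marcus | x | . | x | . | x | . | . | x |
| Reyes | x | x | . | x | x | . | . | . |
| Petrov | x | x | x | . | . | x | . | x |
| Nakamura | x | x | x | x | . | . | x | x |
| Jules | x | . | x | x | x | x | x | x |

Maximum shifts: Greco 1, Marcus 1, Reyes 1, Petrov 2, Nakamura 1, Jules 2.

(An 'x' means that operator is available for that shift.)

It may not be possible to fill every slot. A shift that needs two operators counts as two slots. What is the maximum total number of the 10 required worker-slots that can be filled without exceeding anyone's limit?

8

Total capacity across all operators is 1+1+1+2+1+2 = 8, and 10 slots are needed, so at most 8 can be filled.
An assignment achieving 8: Slot 2→Reyes, Slot 3→Petrov, Slot 4→Jules, Slot 5→Marcus, Slot 6→Greco, Slot 7→Nakamura+Jules, Slot 8→Petrov.
Loads: Greco 1/1, Marcus 1/1, Reyes 1/1, Petrov 2/2, Nakamura 1/1, Jules 2/2.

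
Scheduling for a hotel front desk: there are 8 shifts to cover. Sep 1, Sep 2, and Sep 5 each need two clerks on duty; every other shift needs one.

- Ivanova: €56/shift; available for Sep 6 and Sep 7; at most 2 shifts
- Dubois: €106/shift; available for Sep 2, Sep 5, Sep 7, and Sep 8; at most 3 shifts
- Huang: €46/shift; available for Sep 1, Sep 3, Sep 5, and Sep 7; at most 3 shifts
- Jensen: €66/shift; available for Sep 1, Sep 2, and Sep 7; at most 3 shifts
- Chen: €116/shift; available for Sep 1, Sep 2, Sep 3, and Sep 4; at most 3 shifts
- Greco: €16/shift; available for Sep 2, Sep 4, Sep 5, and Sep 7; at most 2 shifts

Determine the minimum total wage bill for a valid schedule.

€626

Sep 6 can only be covered by Ivanova, so that assignment is forced.
Sep 8 can only be covered by Dubois, so that assignment is forced.
Picking the cheapest available clerk for each shift independently would cost €496, but that ignores the shift limits.
An optimal schedule: Sep 1→Huang+Jensen, Sep 2→Jensen+Dubois, Sep 3→Huang, Sep 4→Greco, Sep 5→Greco+Huang, Sep 6→Ivanova, Sep 7→Ivanova, Sep 8→Dubois.
Total: 46 + 66 + 66 + 106 + 46 + 16 + 16 + 46 + 56 + 56 + 106 = €626.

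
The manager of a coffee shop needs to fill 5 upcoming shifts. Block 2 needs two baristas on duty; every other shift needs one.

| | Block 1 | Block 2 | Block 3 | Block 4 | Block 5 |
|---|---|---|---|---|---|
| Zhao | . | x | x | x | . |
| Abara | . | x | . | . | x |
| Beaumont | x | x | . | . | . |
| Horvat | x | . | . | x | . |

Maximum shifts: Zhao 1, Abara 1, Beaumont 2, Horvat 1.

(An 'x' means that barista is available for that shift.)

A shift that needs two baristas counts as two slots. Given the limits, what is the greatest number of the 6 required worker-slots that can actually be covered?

Total capacity across all baristas is 1+1+2+1 = 5, and 6 slots are needed, so at most 5 can be filled.
An assignment achieving 5: Block 1→Beaumont, Block 2→Beaumont, Block 3→Zhao, Block 4→Horvat, Block 5→Abara.
Loads: Zhao 1/1, Abara 1/1, Beaumont 2/2, Horvat 1/1.

5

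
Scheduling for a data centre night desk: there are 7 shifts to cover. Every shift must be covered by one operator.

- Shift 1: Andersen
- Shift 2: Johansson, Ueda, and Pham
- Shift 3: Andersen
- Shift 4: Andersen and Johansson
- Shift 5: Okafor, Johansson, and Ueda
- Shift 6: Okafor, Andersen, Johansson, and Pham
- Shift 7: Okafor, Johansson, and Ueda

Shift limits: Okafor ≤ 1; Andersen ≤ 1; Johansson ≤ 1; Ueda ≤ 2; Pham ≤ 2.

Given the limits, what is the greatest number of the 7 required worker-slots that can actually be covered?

Total capacity across all operators is 1+1+1+2+2 = 7, and 7 slots are needed, so at most 7 can be filled.
Shifts {Shift 1, Shift 3} need 2 slots but only Andersen are available for them, supplying at most 1 — so at least 1 slot must go unfilled.
An assignment achieving 6: Shift 1→Andersen, Shift 2→Ueda, Shift 4→Johansson, Shift 5→Okafor, Shift 6→Pham, Shift 7→Ueda.
Loads: Okafor 1/1, Andersen 1/1, Johansson 1/1, Ueda 2/2, Pham 1/2.

6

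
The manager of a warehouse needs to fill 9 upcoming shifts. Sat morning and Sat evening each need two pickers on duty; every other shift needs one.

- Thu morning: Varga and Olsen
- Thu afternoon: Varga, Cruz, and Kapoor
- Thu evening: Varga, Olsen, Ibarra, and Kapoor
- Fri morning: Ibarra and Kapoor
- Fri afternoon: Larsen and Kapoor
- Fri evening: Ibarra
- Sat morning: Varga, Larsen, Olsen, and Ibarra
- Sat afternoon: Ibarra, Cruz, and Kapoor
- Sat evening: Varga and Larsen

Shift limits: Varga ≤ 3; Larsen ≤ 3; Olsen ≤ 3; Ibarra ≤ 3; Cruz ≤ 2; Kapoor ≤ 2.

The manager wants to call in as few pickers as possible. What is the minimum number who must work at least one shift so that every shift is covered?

4

11 slots to fill and no one can take more than 3, so at least ⌈11/3⌉ = 4 pickers are needed.
Varga, Larsen, Olsen, and Ibarra alone can cover everything: Thu morning→Varga, Thu afternoon→Varga, Thu evening→Olsen, Fri morning→Ibarra, Fri afternoon→Larsen, Fri evening→Ibarra, Sat morning→Larsen+Olsen, Sat afternoon→Ibarra, Sat evening→Varga+Larsen.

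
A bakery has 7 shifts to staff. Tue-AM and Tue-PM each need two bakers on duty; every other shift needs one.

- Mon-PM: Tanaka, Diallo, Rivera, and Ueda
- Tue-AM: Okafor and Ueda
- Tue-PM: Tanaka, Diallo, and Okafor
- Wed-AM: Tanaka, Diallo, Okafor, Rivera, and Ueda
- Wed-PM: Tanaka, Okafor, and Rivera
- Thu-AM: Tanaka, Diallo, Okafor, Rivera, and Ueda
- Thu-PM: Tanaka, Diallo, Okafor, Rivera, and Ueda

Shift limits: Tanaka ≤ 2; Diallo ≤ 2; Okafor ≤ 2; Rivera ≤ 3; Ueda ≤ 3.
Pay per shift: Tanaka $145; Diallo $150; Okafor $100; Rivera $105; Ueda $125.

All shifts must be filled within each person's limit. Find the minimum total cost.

$1035

Tue-AM can only be covered by Okafor and Ueda, so that assignment is forced.
Picking the cheapest available baker for each shift independently would cost $975, but that ignores the shift limits.
An optimal schedule: Mon-PM→Rivera, Tue-AM→Okafor+Ueda, Tue-PM→Okafor+Tanaka, Wed-AM→Rivera, Wed-PM→Rivera, Thu-AM→Ueda, Thu-PM→Ueda.
Total: 105 + 100 + 125 + 100 + 145 + 105 + 105 + 125 + 125 = $1035.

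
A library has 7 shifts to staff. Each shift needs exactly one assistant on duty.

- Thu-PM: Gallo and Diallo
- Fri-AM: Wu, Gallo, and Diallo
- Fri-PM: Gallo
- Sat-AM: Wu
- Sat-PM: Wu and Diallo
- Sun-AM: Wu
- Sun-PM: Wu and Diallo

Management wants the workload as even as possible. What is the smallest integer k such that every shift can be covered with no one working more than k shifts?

With 3 assistants and 7 worker-slots to fill, someone must work at least ⌈7/3⌉ = 3 shifts, so k ≥ 3.
k = 3 works: Thu-PM→Gallo, Fri-AM→Gallo, Fri-PM→Gallo, Sat-AM→Wu, Sat-PM→Wu, Sun-AM→Wu, Sun-PM→Diallo.
Loads: Wu 3, Gallo 3, Diallo 1 — all ≤ 3.

3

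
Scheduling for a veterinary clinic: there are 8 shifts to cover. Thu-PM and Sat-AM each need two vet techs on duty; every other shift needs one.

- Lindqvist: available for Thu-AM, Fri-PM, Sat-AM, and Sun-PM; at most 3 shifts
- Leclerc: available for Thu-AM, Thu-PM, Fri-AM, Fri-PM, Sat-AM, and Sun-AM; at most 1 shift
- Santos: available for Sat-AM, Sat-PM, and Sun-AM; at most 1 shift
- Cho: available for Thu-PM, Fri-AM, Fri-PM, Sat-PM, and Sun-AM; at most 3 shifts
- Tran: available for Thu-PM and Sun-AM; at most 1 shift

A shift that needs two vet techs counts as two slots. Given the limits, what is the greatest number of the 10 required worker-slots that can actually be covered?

9

Total capacity across all vet techs is 3+1+1+3+1 = 9, and 10 slots are needed, so at most 9 can be filled.
An assignment achieving 9: Thu-AM→Lindqvist, Thu-PM→Cho+Tran, Fri-AM→Leclerc, Fri-PM→Cho, Sat-AM→Lindqvist, Sat-PM→Santos, Sun-AM→Cho, Sun-PM→Lindqvist.
Loads: Lindqvist 3/3, Leclerc 1/1, Santos 1/1, Cho 3/3, Tran 1/1.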